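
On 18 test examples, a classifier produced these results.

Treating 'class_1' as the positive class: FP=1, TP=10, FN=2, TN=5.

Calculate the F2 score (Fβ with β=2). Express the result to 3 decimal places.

0.847

Fβ = (1+β²)·TP / ((1+β²)·TP + β²·FN + FP), with β²=4
= 5·10 / (5·10 + 4·2 + 1) = 0.847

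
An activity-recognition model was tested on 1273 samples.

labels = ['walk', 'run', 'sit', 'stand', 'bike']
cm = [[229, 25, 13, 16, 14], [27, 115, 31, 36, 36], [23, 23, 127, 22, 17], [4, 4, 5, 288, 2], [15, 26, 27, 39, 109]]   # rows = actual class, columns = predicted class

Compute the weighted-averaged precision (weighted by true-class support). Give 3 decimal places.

Per-class precision (TP/(TP+FP)):
  walk: TP=229, FP=27+23+4+15=69 → 229/298 = 0.7685
  run: TP=115, FP=25+23+4+26=78 → 115/193 = 0.5959
  sit: TP=127, FP=13+31+5+27=76 → 127/203 = 0.6256
  stand: TP=288, FP=16+36+22+39=113 → 288/401 = 0.7182
  bike: TP=109, FP=14+36+17+2=69 → 109/178 = 0.6124
Weighted-precision = Σ (supportᵢ/N)·precisionᵢ with N=1273: (297/1273)·0.7685 + (245/1273)·0.5959 + (212/1273)·0.6256 + (303/1273)·0.7182 + (216/1273)·0.6124 = 0.673

0.673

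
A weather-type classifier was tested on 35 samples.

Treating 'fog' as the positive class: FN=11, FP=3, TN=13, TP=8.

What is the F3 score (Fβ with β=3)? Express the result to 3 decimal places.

Fβ = (1+β²)·TP / ((1+β²)·TP + β²·FN + FP), with β²=9
= 10·8 / (10·8 + 9·11 + 3) = 0.440

0.440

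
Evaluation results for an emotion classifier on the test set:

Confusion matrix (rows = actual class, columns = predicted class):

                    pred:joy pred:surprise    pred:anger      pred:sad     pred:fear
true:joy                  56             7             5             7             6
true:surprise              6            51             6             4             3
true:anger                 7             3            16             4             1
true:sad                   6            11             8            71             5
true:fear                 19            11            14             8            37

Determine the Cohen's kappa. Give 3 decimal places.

0.520

Observed agreement pₒ = trace/N = 231/372 = 0.6210
Expected agreement pₑ = Σ (rowᵢ·colᵢ)/N² = (81·94 + 70·83 + 31·49 + 101·94 + 89·52)/372² = 0.2100
κ = (pₒ − pₑ)/(1 − pₑ) = (0.6210 − 0.2100)/(1 − 0.2100) = 0.520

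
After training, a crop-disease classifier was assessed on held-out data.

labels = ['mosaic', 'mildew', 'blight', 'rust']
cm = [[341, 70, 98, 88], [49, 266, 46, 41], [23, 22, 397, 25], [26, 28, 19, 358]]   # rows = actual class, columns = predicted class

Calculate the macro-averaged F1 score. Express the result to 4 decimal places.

0.7165

Per-class F1 score (2·TP/(2·TP+FP+FN)):
  mosaic: TP=341, FP=49+23+26=98, FN=70+98+88=256 → 682/1036 = 0.65830
  mildew: TP=266, FP=70+22+28=120, FN=49+46+41=136 → 532/788 = 0.67513
  blight: TP=397, FP=98+46+19=163, FN=23+22+25=70 → 794/1027 = 0.77313
  rust: TP=358, FP=88+41+25=154, FN=26+28+19=73 → 716/943 = 0.75928
Macro-F1 score = mean = (0.65830 + 0.67513 + 0.77313 + 0.75928) / 4 = 0.7165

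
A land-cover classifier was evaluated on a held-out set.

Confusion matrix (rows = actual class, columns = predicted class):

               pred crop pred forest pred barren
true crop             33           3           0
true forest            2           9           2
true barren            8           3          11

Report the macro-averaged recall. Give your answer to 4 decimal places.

0.7030

Per-class recall (TP/(TP+FN)):
  crop: TP=33, FN=3+0=3 → 33/36 = 0.91667
  forest: TP=9, FN=2+2=4 → 9/13 = 0.69231
  barren: TP=11, FN=8+3=11 → 11/22 = 0.50000
Macro-recall = mean = (0.91667 + 0.69231 + 0.50000) / 3 = 0.7030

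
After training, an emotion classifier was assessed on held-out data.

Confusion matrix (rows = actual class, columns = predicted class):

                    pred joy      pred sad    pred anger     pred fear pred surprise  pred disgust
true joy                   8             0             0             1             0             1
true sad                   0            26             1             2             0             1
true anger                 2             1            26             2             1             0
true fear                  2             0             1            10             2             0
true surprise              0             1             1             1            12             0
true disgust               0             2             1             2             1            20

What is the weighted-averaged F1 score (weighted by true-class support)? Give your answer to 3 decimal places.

0.801

Per-class F1 score (2·TP/(2·TP+FP+FN)):
  joy: TP=8, FP=0+2+2+0+0=4, FN=0+0+1+0+1=2 → 16/22 = 0.7273
  sad: TP=26, FP=0+1+0+1+2=4, FN=0+1+2+0+1=4 → 52/60 = 0.8667
  anger: TP=26, FP=0+1+1+1+1=4, FN=2+1+2+1+0=6 → 52/62 = 0.8387
  fear: TP=10, FP=1+2+2+1+2=8, FN=2+0+1+2+0=5 → 20/33 = 0.6061
  surprise: TP=12, FP=0+0+1+2+1=4, FN=0+1+1+1+0=3 → 24/31 = 0.7742
  disgust: TP=20, FP=1+1+0+0+0=2, FN=0+2+1+2+1=6 → 40/48 = 0.8333
Weighted-F1 score = Σ (supportᵢ/N)·F1 scoreᵢ with N=128: (10/128)·0.7273 + (30/128)·0.8667 + (32/128)·0.8387 + (15/128)·0.6061 + (15/128)·0.7742 + (26/128)·0.8333 = 0.801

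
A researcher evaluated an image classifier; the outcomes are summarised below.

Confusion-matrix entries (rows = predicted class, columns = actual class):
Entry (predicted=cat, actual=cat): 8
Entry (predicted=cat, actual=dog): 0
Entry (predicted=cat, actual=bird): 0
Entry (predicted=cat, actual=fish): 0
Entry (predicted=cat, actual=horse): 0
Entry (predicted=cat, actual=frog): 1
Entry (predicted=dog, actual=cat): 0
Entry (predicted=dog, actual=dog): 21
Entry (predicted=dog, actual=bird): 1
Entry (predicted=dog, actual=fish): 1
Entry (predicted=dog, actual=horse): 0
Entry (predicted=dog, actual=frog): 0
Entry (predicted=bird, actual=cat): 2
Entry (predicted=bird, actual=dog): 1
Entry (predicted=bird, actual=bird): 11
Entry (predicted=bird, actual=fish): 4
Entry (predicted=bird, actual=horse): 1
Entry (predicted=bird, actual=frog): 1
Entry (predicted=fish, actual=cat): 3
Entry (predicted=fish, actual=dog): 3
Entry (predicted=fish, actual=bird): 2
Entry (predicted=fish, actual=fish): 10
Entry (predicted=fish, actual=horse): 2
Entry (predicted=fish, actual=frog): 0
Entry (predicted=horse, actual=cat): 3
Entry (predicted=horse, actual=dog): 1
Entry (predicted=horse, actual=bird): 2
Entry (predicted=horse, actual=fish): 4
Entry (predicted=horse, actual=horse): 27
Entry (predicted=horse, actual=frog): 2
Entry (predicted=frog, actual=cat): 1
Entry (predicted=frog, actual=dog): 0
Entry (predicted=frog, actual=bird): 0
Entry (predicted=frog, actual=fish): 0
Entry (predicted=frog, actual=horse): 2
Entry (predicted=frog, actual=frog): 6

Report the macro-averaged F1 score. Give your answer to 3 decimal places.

0.665

Per-class F1 score (2·TP/(2·TP+FP+FN)):
  cat: TP=8, FP=0+0+0+0+1=1, FN=0+2+3+3+1=9 → 16/26 = 0.6154
  dog: TP=21, FP=0+1+1+0+0=2, FN=0+1+3+1+0=5 → 42/49 = 0.8571
  bird: TP=11, FP=2+1+4+1+1=9, FN=0+1+2+2+0=5 → 22/36 = 0.6111
  fish: TP=10, FP=3+3+2+2+0=10, FN=0+1+4+4+0=9 → 20/39 = 0.5128
  horse: TP=27, FP=3+1+2+4+2=12, FN=0+0+1+2+2=5 → 54/71 = 0.7606
  frog: TP=6, FP=1+0+0+0+2=3, FN=1+0+1+0+2=4 → 12/19 = 0.6316
Macro-F1 score = mean = (0.6154 + 0.8571 + 0.6111 + 0.5128 + 0.7606 + 0.6316) / 6 = 0.665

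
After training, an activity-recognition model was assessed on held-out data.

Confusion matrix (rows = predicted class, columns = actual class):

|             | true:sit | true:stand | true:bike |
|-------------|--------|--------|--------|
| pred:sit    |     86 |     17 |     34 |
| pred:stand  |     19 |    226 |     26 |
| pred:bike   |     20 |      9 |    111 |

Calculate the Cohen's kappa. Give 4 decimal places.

0.6413

Observed agreement pₒ = trace/N = 423/548 = 0.77190
Expected agreement pₑ = Σ (rowᵢ·colᵢ)/N² = (125·137 + 252·271 + 171·140)/548² = 0.36415
κ = (pₒ − pₑ)/(1 − pₑ) = (0.77190 − 0.36415)/(1 − 0.36415) = 0.6413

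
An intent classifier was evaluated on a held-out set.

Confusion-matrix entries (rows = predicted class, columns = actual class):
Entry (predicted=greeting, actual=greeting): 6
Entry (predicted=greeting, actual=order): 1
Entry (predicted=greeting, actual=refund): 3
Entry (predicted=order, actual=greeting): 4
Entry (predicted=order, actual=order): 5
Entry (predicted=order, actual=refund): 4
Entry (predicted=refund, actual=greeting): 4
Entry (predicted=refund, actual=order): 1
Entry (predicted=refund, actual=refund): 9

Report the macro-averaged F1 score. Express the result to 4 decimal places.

0.5333

Per-class F1 score (2·TP/(2·TP+FP+FN)):
  greeting: TP=6, FP=1+3=4, FN=4+4=8 → 12/24 = 0.50000
  order: TP=5, FP=4+4=8, FN=1+1=2 → 10/20 = 0.50000
  refund: TP=9, FP=4+1=5, FN=3+4=7 → 18/30 = 0.60000
Macro-F1 score = mean = (0.50000 + 0.50000 + 0.60000) / 3 = 0.5333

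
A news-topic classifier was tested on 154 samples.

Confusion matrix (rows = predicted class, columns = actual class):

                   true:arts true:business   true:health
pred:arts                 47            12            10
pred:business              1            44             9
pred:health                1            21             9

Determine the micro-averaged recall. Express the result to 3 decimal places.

Micro-averaging pools counts across classes: ΣTP=100, ΣFP=54, ΣFN=54.
Micro-recall = TP/(TP+FN) on pooled counts = 0.649 (equals overall accuracy in single-label multiclass).

0.649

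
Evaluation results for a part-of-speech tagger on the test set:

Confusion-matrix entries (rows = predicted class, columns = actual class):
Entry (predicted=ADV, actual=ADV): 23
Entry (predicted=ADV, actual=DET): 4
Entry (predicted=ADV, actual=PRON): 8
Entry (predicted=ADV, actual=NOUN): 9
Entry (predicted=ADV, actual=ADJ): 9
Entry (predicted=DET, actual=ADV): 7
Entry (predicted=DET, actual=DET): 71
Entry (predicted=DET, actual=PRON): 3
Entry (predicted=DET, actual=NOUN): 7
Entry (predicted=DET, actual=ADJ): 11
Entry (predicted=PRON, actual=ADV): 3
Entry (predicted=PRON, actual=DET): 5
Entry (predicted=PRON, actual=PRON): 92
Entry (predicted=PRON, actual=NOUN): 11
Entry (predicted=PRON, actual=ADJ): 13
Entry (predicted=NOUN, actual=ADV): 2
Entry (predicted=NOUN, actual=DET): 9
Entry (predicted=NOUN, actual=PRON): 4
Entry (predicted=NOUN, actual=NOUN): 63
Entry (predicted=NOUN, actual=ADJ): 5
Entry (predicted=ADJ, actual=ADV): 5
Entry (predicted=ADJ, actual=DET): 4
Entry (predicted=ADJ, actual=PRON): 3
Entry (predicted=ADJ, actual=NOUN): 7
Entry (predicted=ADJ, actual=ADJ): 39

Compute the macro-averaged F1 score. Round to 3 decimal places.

Per-class F1 score (2·TP/(2·TP+FP+FN)):
  ADV: TP=23, FP=4+8+9+9=30, FN=7+3+2+5=17 → 46/93 = 0.4946
  DET: TP=71, FP=7+3+7+11=28, FN=4+5+9+4=22 → 142/192 = 0.7396
  PRON: TP=92, FP=3+5+11+13=32, FN=8+3+4+3=18 → 184/234 = 0.7863
  NOUN: TP=63, FP=2+9+4+5=20, FN=9+7+11+7=34 → 126/180 = 0.7000
  ADJ: TP=39, FP=5+4+3+7=19, FN=9+11+13+5=38 → 78/135 = 0.5778
Macro-F1 score = mean = (0.4946 + 0.7396 + 0.7863 + 0.7000 + 0.5778) / 5 = 0.660

0.660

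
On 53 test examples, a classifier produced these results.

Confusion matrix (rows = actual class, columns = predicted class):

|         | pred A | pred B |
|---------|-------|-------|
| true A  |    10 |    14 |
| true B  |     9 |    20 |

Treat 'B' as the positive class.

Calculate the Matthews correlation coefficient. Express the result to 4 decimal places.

0.1104

MCC = (TP·TN − FP·FN) / √((TP+FP)(TP+FN)(TN+FP)(TN+FN))
Numerator = 20·10 − 14·9 = 74
Denominator = √(34·29·24·19) = √449616 = 670.5341
MCC = 74 / 670.5341 = 0.1104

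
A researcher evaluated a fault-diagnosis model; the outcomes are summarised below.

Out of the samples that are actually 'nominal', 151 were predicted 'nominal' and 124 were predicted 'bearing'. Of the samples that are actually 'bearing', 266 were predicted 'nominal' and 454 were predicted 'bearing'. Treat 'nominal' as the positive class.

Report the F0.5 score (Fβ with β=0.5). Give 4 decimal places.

0.3886

Fβ = (1+β²)·TP / ((1+β²)·TP + β²·FN + FP), with β²=1/4
= 1.25·151 / (1.25·151 + 0.25·124 + 266) = 0.3886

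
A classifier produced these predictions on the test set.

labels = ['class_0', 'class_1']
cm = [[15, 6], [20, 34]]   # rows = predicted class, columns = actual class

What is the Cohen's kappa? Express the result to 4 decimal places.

0.2857

Observed agreement pₒ = trace/N = 49/75 = 0.65333
Expected agreement pₑ = Σ (rowᵢ·colᵢ)/N² = (35·21 + 40·54)/75² = 0.51467
κ = (pₒ − pₑ)/(1 − pₑ) = (0.65333 − 0.51467)/(1 − 0.51467) = 0.2857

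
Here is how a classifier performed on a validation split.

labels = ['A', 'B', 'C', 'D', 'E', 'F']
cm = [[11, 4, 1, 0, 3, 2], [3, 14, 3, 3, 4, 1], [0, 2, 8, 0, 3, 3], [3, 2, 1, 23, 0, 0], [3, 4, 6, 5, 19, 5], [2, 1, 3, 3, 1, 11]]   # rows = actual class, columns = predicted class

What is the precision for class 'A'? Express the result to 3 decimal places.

Take TP from the diagonal, FP from the rest of the 'A' prediction marginal, FN from the rest of the 'A' actual marginal.
precision = TP/(TP+FP).
A: TP=11, FP=3+0+3+3+2=11 → 11/22 = 0.5000

0.500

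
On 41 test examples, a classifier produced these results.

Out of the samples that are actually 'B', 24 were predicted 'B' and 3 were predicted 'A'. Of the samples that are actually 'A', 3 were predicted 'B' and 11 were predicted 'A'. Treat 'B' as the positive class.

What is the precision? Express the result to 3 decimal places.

0.889

Precision = TP/(TP+FP) = 24/(24+3) = 24/27 = 0.889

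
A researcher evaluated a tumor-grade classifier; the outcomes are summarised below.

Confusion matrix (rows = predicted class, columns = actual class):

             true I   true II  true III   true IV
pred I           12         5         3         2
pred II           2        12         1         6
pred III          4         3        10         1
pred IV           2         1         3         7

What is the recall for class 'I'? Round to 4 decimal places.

0.6000

Treat 'I' as positive and all other classes as negative.
recall = TP/(TP+FN).
I: TP=12, FN=2+4+2=8 → 12/20 = 0.60000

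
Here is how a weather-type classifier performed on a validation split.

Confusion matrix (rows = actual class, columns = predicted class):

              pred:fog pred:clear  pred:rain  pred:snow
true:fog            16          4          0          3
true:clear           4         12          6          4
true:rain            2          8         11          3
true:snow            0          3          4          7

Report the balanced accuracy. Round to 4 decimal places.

0.5289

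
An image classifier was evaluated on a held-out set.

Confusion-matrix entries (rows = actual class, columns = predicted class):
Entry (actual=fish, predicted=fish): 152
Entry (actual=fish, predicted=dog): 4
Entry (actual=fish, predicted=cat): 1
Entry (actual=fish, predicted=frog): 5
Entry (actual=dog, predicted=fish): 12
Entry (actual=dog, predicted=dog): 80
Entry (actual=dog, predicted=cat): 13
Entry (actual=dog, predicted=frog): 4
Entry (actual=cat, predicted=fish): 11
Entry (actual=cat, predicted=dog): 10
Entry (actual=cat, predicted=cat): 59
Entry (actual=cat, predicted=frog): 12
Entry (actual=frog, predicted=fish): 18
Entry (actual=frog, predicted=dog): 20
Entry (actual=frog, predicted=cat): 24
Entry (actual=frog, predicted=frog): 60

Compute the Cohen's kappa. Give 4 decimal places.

0.6237

Observed agreement pₒ = trace/N = 351/485 = 0.72371
Expected agreement pₑ = Σ (rowᵢ·colᵢ)/N² = (162·193 + 109·114 + 92·97 + 122·81)/485² = 0.26569
κ = (pₒ − pₑ)/(1 − pₑ) = (0.72371 − 0.26569)/(1 − 0.26569) = 0.6237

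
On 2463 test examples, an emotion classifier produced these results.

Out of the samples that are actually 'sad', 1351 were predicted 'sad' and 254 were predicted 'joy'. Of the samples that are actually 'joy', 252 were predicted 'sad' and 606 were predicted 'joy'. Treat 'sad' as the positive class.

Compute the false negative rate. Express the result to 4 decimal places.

0.1583

FNR = FN/(FN+TP) = 254/(254+1351) = 0.1583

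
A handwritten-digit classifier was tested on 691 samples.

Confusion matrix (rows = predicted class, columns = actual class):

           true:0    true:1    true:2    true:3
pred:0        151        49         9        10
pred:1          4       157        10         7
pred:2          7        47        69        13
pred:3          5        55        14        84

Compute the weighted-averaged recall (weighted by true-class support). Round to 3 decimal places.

Per-class recall (TP/(TP+FN)):
  0: TP=151, FN=4+7+5=16 → 151/167 = 0.9042
  1: TP=157, FN=49+47+55=151 → 157/308 = 0.5097
  2: TP=69, FN=9+10+14=33 → 69/102 = 0.6765
  3: TP=84, FN=10+7+13=30 → 84/114 = 0.7368
Weighted-recall = Σ (supportᵢ/N)·recallᵢ with N=691: (167/691)·0.9042 + (308/691)·0.5097 + (102/691)·0.6765 + (114/691)·0.7368 = 0.667

0.667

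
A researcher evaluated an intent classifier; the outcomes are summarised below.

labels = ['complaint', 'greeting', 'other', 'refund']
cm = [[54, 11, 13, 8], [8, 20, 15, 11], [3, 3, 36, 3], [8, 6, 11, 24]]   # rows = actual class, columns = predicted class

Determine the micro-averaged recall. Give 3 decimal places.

0.573

Micro-averaging pools counts across classes: ΣTP=134, ΣFP=100, ΣFN=100.
Micro-recall = TP/(TP+FN) on pooled counts = 0.573 (equals overall accuracy in single-label multiclass).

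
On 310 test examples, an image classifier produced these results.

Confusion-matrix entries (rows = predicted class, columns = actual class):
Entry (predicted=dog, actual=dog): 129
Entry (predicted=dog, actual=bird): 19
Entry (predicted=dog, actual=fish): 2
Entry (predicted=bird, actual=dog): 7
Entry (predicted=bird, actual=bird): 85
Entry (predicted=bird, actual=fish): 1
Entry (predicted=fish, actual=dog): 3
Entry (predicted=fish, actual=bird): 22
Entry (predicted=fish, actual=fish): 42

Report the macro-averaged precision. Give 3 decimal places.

0.800

Per-class precision (TP/(TP+FP)):
  dog: TP=129, FP=19+2=21 → 129/150 = 0.8600
  bird: TP=85, FP=7+1=8 → 85/93 = 0.9140
  fish: TP=42, FP=3+22=25 → 42/67 = 0.6269
Macro-precision = mean = (0.8600 + 0.9140 + 0.6269) / 3 = 0.800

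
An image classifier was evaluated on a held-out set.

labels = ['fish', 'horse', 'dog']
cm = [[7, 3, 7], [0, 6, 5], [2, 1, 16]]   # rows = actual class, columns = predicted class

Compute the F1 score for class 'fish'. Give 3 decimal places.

0.538

Take TP from the diagonal, FP from the rest of the 'fish' prediction marginal, FN from the rest of the 'fish' actual marginal.
F1 score = 2·TP/(2·TP+FP+FN).
fish: TP=7, FP=0+2=2, FN=3+7=10 → 14/26 = 0.5385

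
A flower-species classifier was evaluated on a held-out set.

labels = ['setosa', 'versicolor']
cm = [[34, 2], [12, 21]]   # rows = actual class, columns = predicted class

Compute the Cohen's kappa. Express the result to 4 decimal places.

Observed agreement pₒ = trace/N = 55/69 = 0.79710
Expected agreement pₑ = Σ (rowᵢ·colᵢ)/N² = (36·46 + 33·23)/69² = 0.50725
κ = (pₒ − pₑ)/(1 − pₑ) = (0.79710 − 0.50725)/(1 − 0.50725) = 0.5882

0.5882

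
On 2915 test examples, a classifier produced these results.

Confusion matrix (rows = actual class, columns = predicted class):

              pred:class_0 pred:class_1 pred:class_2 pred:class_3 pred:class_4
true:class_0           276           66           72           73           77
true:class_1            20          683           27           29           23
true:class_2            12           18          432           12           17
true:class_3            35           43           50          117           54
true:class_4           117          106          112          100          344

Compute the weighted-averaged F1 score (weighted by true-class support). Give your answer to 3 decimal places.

0.623

Per-class F1 score (2·TP/(2·TP+FP+FN)):
  class_0: TP=276, FP=20+12+35+117=184, FN=66+72+73+77=288 → 552/1024 = 0.5391
  class_1: TP=683, FP=66+18+43+106=233, FN=20+27+29+23=99 → 1366/1698 = 0.8045
  class_2: TP=432, FP=72+27+50+112=261, FN=12+18+12+17=59 → 864/1184 = 0.7297
  class_3: TP=117, FP=73+29+12+100=214, FN=35+43+50+54=182 → 234/630 = 0.3714
  class_4: TP=344, FP=77+23+17+54=171, FN=117+106+112+100=435 → 688/1294 = 0.5317
Weighted-F1 score = Σ (supportᵢ/N)·F1 scoreᵢ with N=2915: (564/2915)·0.5391 + (782/2915)·0.8045 + (491/2915)·0.7297 + (299/2915)·0.3714 + (779/2915)·0.5317 = 0.623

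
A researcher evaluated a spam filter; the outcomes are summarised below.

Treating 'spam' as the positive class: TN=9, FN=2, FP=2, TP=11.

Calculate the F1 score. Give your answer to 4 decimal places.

0.8462

Precision = TP/(TP+FP) = 11/13 = 0.8462
Recall = TP/(TP+FN) = 11/13 = 0.8462
F1 = 2·TP/(2·TP+FP+FN) = 22/26 = 0.8462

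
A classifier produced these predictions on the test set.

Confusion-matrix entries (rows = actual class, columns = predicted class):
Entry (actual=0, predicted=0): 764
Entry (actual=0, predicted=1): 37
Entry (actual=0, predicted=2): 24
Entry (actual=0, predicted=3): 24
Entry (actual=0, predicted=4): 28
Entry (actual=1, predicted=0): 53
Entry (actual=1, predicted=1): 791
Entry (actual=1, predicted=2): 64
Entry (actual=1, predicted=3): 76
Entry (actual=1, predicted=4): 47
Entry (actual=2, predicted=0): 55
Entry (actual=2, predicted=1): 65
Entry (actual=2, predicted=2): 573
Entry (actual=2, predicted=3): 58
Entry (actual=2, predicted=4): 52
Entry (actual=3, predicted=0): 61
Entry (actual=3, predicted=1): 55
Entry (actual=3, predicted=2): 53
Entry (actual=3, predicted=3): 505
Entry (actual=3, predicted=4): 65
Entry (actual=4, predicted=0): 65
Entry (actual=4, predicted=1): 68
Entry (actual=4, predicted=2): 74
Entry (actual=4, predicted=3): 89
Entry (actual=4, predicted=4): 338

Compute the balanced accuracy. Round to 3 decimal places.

0.714

Balanced accuracy = mean of per-class recall.
  0: recall = 764/877 = 0.8712
  1: recall = 791/1031 = 0.7672
  2: recall = 573/803 = 0.7136
  3: recall = 505/739 = 0.6834
  4: recall = 338/634 = 0.5331
Mean = (0.8712 + 0.7672 + 0.7136 + 0.6834 + 0.5331) / 5 = 0.714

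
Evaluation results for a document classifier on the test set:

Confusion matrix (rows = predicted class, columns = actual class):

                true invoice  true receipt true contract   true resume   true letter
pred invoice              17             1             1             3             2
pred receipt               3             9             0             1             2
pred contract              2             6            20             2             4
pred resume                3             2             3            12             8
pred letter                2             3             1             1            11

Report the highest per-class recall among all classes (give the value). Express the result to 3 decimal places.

Per-class recall (TP/(TP+FN)):
  invoice: TP=17, FN=3+2+3+2=10 → 17/27 = 0.6296
  receipt: TP=9, FN=1+6+2+3=12 → 9/21 = 0.4286
  contract: TP=20, FN=1+0+3+1=5 → 20/25 = 0.8000
  resume: TP=12, FN=3+1+2+1=7 → 12/19 = 0.6316
  letter: TP=11, FN=2+2+4+8=16 → 11/27 = 0.4074
Highest is class 'contract' with recall = 0.800.

0.800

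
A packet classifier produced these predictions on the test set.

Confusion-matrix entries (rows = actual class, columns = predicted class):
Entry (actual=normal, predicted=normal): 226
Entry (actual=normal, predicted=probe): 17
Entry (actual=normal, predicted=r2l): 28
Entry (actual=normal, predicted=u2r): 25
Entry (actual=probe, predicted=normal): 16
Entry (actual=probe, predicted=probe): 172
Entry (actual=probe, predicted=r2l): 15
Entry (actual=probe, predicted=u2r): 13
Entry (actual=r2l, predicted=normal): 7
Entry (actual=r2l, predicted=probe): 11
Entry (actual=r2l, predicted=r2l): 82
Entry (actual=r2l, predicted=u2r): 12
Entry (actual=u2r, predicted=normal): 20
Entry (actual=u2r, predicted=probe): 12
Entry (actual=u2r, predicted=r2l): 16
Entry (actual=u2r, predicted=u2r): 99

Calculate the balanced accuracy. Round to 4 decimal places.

0.7414

Balanced accuracy = mean of per-class recall.
  normal: recall = 226/296 = 0.76351
  probe: recall = 172/216 = 0.79630
  r2l: recall = 82/112 = 0.73214
  u2r: recall = 99/147 = 0.67347
Mean = (0.76351 + 0.79630 + 0.73214 + 0.67347) / 4 = 0.7414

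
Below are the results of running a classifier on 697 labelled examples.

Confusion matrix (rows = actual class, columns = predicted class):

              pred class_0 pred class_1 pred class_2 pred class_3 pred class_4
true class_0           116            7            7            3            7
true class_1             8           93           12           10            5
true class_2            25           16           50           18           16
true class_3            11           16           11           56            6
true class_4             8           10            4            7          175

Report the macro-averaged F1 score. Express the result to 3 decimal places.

0.669

Per-class F1 score (2·TP/(2·TP+FP+FN)):
  class_0: TP=116, FP=8+25+11+8=52, FN=7+7+3+7=24 → 232/308 = 0.7532
  class_1: TP=93, FP=7+16+16+10=49, FN=8+12+10+5=35 → 186/270 = 0.6889
  class_2: TP=50, FP=7+12+11+4=34, FN=25+16+18+16=75 → 100/209 = 0.4785
  class_3: TP=56, FP=3+10+18+7=38, FN=11+16+11+6=44 → 112/194 = 0.5773
  class_4: TP=175, FP=7+5+16+6=34, FN=8+10+4+7=29 → 350/413 = 0.8475
Macro-F1 score = mean = (0.7532 + 0.6889 + 0.4785 + 0.5773 + 0.8475) / 5 = 0.669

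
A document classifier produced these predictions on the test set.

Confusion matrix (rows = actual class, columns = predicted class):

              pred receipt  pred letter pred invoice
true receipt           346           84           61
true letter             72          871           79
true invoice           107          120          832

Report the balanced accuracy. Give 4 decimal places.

0.7809

Balanced accuracy = mean of per-class recall.
  receipt: recall = 346/491 = 0.70468
  letter: recall = 871/1022 = 0.85225
  invoice: recall = 832/1059 = 0.78565
Mean = (0.70468 + 0.85225 + 0.78565) / 3 = 0.7809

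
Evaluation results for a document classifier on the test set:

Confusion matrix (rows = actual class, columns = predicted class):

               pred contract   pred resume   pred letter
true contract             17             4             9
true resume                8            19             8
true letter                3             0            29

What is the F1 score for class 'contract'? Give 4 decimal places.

0.5862

One-vs-rest for 'contract': TP = diagonal; FP = other classes predicted 'contract'; FN = 'contract' predicted as other.
F1 score = 2·TP/(2·TP+FP+FN).
contract: TP=17, FP=8+3=11, FN=4+9=13 → 34/58 = 0.58621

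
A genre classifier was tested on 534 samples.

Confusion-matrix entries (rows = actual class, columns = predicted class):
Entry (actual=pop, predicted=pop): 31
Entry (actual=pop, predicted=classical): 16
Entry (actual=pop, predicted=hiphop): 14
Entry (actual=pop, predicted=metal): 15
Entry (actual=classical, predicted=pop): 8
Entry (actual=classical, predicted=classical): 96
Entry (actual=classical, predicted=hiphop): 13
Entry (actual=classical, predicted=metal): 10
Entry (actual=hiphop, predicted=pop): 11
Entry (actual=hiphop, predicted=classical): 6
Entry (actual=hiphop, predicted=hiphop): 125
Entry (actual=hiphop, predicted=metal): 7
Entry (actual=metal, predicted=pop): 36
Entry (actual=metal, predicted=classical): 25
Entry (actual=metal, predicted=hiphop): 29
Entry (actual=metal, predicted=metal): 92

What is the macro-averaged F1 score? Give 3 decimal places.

Per-class F1 score (2·TP/(2·TP+FP+FN)):
  pop: TP=31, FP=8+11+36=55, FN=16+14+15=45 → 62/162 = 0.3827
  classical: TP=96, FP=16+6+25=47, FN=8+13+10=31 → 192/270 = 0.7111
  hiphop: TP=125, FP=14+13+29=56, FN=11+6+7=24 → 250/330 = 0.7576
  metal: TP=92, FP=15+10+7=32, FN=36+25+29=90 → 184/306 = 0.6013
Macro-F1 score = mean = (0.3827 + 0.7111 + 0.7576 + 0.6013) / 4 = 0.613

0.613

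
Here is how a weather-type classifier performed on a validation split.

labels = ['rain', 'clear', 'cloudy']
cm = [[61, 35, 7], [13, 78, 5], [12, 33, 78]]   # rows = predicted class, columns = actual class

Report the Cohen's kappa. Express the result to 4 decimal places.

Observed agreement pₒ = trace/N = 217/322 = 0.67391
Expected agreement pₑ = Σ (rowᵢ·colᵢ)/N² = (86·103 + 146·96 + 90·123)/322² = 0.32738
κ = (pₒ − pₑ)/(1 − pₑ) = (0.67391 − 0.32738)/(1 − 0.32738) = 0.5152

0.5152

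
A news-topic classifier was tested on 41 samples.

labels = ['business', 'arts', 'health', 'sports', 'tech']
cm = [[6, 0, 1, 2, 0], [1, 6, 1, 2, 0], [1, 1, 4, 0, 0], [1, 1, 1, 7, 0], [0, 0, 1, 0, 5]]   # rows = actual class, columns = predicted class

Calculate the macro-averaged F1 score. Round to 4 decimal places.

Per-class F1 score (2·TP/(2·TP+FP+FN)):
  business: TP=6, FP=1+1+1+0=3, FN=0+1+2+0=3 → 12/18 = 0.66667
  arts: TP=6, FP=0+1+1+0=2, FN=1+1+2+0=4 → 12/18 = 0.66667
  health: TP=4, FP=1+1+1+1=4, FN=1+1+0+0=2 → 8/14 = 0.57143
  sports: TP=7, FP=2+2+0+0=4, FN=1+1+1+0=3 → 14/21 = 0.66667
  tech: TP=5, FP=0+0+0+0=0, FN=0+0+1+0=1 → 10/11 = 0.90909
Macro-F1 score = mean = (0.66667 + 0.66667 + 0.57143 + 0.66667 + 0.90909) / 5 = 0.6961

0.6961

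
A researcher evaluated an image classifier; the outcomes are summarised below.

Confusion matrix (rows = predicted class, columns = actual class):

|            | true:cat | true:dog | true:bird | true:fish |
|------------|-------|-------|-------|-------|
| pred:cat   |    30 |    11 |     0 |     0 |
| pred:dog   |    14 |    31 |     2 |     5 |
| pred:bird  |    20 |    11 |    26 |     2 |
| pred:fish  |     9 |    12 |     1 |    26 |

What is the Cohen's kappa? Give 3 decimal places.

0.426

Observed agreement pₒ = trace/N = 113/200 = 0.5650
Expected agreement pₑ = Σ (rowᵢ·colᵢ)/N² = (73·41 + 65·52 + 29·59 + 33·48)/200² = 0.2417
κ = (pₒ − pₑ)/(1 − pₑ) = (0.5650 − 0.2417)/(1 − 0.2417) = 0.426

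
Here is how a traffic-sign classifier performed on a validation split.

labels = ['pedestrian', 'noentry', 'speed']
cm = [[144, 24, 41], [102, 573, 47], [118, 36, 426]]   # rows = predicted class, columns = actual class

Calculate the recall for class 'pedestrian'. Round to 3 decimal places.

0.396

Take TP from the diagonal, FP from the rest of the 'pedestrian' prediction marginal, FN from the rest of the 'pedestrian' actual marginal.
recall = TP/(TP+FN).
pedestrian: TP=144, FN=102+118=220 → 144/364 = 0.3956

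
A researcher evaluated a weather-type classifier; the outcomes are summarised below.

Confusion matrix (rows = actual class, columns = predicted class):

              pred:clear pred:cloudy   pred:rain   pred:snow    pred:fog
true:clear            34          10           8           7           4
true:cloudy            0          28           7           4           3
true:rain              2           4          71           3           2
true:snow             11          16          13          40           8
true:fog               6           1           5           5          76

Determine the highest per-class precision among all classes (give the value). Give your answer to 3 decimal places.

0.817

Per-class precision (TP/(TP+FP)):
  clear: TP=34, FP=0+2+11+6=19 → 34/53 = 0.6415
  cloudy: TP=28, FP=10+4+16+1=31 → 28/59 = 0.4746
  rain: TP=71, FP=8+7+13+5=33 → 71/104 = 0.6827
  snow: TP=40, FP=7+4+3+5=19 → 40/59 = 0.6780
  fog: TP=76, FP=4+3+2+8=17 → 76/93 = 0.8172
Highest is class 'fog' with precision = 0.817.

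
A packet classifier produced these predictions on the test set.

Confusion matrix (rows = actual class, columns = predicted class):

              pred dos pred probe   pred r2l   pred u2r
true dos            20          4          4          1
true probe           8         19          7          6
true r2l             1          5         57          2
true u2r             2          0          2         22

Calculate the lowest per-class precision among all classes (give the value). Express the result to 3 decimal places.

0.645

Per-class precision (TP/(TP+FP)):
  dos: TP=20, FP=8+1+2=11 → 20/31 = 0.6452
  probe: TP=19, FP=4+5+0=9 → 19/28 = 0.6786
  r2l: TP=57, FP=4+7+2=13 → 57/70 = 0.8143
  u2r: TP=22, FP=1+6+2=9 → 22/31 = 0.7097
Lowest is class 'dos' with precision = 0.645.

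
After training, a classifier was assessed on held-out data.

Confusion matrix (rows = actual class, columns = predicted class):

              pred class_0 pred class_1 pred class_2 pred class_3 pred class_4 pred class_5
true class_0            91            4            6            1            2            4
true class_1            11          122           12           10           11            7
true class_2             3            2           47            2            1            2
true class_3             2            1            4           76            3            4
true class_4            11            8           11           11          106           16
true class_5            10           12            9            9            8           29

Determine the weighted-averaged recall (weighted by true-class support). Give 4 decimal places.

0.7051

Per-class recall (TP/(TP+FN)):
  class_0: TP=91, FN=4+6+1+2+4=17 → 91/108 = 0.84259
  class_1: TP=122, FN=11+12+10+11+7=51 → 122/173 = 0.70520
  class_2: TP=47, FN=3+2+2+1+2=10 → 47/57 = 0.82456
  class_3: TP=76, FN=2+1+4+3+4=14 → 76/90 = 0.84444
  class_4: TP=106, FN=11+8+11+11+16=57 → 106/163 = 0.65031
  class_5: TP=29, FN=10+12+9+9+8=48 → 29/77 = 0.37662
Weighted-recall = Σ (supportᵢ/N)·recallᵢ with N=668: (108/668)·0.84259 + (173/668)·0.70520 + (57/668)·0.82456 + (90/668)·0.84444 + (163/668)·0.65031 + (77/668)·0.37662 = 0.7051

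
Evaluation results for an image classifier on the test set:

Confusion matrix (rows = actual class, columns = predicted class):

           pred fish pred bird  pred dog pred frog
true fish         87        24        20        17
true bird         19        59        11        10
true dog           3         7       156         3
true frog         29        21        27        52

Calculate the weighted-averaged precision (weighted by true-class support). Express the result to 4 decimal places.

Per-class precision (TP/(TP+FP)):
  fish: TP=87, FP=19+3+29=51 → 87/138 = 0.63043
  bird: TP=59, FP=24+7+21=52 → 59/111 = 0.53153
  dog: TP=156, FP=20+11+27=58 → 156/214 = 0.72897
  frog: TP=52, FP=17+10+3=30 → 52/82 = 0.63415
Weighted-precision = Σ (supportᵢ/N)·precisionᵢ with N=545: (148/545)·0.63043 + (99/545)·0.53153 + (169/545)·0.72897 + (129/545)·0.63415 = 0.6439

0.6439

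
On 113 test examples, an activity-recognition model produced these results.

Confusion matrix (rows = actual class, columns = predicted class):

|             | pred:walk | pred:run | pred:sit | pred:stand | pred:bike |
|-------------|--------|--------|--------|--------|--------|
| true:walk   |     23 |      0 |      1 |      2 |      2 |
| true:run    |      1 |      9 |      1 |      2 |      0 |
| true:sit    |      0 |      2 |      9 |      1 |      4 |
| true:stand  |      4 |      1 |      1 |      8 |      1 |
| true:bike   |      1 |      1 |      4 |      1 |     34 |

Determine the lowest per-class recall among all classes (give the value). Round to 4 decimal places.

Per-class recall (TP/(TP+FN)):
  walk: TP=23, FN=0+1+2+2=5 → 23/28 = 0.82143
  run: TP=9, FN=1+1+2+0=4 → 9/13 = 0.69231
  sit: TP=9, FN=0+2+1+4=7 → 9/16 = 0.56250
  stand: TP=8, FN=4+1+1+1=7 → 8/15 = 0.53333
  bike: TP=34, FN=1+1+4+1=7 → 34/41 = 0.82927
Lowest is class 'stand' with recall = 0.5333.

0.5333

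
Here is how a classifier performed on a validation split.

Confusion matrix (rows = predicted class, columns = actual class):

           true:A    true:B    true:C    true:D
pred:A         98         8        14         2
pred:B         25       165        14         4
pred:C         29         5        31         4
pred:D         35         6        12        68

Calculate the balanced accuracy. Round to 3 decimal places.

0.682

Balanced accuracy = mean of per-class recall.
  A: recall = 98/187 = 0.5241
  B: recall = 165/184 = 0.8967
  C: recall = 31/71 = 0.4366
  D: recall = 68/78 = 0.8718
Mean = (0.5241 + 0.8967 + 0.4366 + 0.8718) / 4 = 0.682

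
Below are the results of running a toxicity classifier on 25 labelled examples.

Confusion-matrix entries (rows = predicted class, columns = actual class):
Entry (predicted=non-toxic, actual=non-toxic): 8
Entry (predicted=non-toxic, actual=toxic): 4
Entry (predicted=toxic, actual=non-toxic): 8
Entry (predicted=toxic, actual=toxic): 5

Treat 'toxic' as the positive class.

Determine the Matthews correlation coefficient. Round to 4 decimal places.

0.0534

MCC = (TP·TN − FP·FN) / √((TP+FP)(TP+FN)(TN+FP)(TN+FN))
Numerator = 5·8 − 8·4 = 8
Denominator = √(13·9·16·12) = √22464 = 149.8800
MCC = 8 / 149.8800 = 0.0534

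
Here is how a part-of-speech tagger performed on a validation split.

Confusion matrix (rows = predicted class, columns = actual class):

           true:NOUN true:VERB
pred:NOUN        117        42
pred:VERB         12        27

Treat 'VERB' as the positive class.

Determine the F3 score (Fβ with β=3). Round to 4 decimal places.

0.4091

Fβ = (1+β²)·TP / ((1+β²)·TP + β²·FN + FP), with β²=9
= 10·27 / (10·27 + 9·42 + 12) = 0.4091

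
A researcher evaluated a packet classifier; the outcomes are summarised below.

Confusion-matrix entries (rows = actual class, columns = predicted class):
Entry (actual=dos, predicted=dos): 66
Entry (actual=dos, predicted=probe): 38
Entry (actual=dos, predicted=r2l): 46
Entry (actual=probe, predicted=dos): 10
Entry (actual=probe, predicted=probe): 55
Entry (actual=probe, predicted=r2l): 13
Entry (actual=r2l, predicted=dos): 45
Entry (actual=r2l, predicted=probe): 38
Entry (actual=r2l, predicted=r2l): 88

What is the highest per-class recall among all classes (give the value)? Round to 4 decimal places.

Per-class recall (TP/(TP+FN)):
  dos: TP=66, FN=38+46=84 → 66/150 = 0.44000
  probe: TP=55, FN=10+13=23 → 55/78 = 0.70513
  r2l: TP=88, FN=45+38=83 → 88/171 = 0.51462
Highest is class 'probe' with recall = 0.7051.

0.7051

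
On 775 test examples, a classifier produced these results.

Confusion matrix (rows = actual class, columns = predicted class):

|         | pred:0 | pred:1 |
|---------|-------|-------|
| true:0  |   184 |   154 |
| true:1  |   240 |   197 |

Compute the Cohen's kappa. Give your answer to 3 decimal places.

-0.005

Observed agreement pₒ = trace/N = 381/775 = 0.4916
Expected agreement pₑ = Σ (rowᵢ·colᵢ)/N² = (338·424 + 437·351)/775² = 0.4940
κ = (pₒ − pₑ)/(1 − pₑ) = (0.4916 − 0.4940)/(1 − 0.4940) = -0.005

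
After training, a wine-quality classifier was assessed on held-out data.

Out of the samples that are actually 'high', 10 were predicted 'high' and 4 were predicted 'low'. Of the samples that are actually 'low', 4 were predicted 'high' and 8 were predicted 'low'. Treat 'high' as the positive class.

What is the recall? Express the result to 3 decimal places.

0.714

Recall = TP/(TP+FN) = 10/(10+4) = 10/14 = 0.714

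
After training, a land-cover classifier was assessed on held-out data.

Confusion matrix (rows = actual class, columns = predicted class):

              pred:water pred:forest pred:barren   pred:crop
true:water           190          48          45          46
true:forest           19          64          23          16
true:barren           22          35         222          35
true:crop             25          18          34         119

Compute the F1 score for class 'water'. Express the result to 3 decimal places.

0.650

Treat 'water' as positive and all other classes as negative.
F1 score = 2·TP/(2·TP+FP+FN).
water: TP=190, FP=19+22+25=66, FN=48+45+46=139 → 380/585 = 0.6496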